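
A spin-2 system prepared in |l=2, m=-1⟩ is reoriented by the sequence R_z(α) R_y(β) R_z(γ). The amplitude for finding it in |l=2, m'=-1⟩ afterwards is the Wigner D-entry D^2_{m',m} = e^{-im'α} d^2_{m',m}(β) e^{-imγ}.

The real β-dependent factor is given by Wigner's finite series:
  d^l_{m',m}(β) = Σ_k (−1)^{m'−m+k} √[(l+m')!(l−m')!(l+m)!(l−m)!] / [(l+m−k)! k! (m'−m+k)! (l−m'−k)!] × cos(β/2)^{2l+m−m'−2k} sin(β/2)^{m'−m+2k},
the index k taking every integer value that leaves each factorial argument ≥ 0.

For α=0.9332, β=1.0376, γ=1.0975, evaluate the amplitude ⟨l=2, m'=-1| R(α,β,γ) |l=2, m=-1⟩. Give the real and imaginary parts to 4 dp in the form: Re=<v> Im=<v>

First d^2_{-1,-1}(β=1.0376), then the phase factors e^{-i(-1)α} and e^{-i(-1)γ}:
c=cos(1.0376/2)=0.868415, s=sin(1.0376/2)=0.495838; N=√[1·6·1·6]=6.000000
k∈{0,1} keeps every argument non-negative
  k=0: (−1)^0·6.0000/(6)·0.8684^4·0.4958^0 = +0.568734
  k=1: (−1)^1·6.0000/(2)·0.8684^2·0.4958^2 = -0.556232
d^2_{-1,-1}(1.0376) = +0.568734 -0.556232 = +0.012502
D = (+0.595266+0.803529i)·(+0.012502)·(+0.455823+0.890071i) = -0.005549+0.011203i

Re=-0.0055 Im=0.0112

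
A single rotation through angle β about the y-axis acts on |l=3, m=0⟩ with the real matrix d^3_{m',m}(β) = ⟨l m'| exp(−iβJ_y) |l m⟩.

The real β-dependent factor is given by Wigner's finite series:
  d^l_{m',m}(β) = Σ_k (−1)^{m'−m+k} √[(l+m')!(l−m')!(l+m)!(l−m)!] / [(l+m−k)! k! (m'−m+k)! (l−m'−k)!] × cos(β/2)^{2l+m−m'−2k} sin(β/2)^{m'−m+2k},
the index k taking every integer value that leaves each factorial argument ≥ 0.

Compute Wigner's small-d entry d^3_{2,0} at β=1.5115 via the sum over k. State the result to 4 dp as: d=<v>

d^3_{2,0}(β=1.5115) via Wigner's sum:
c=cos(1.5115/2)=0.727757, s=sin(1.5115/2)=0.685835; N=√[120·1·6·6]=65.726707
k: max(0,(0)−(2))=0 … min(3+(0),3−(2))=1
  k=0: (−1)^2·65.7267/(12)·0.7278^4·0.6858^2 = +0.722680
  k=1: (−1)^3·65.7267/(12)·0.7278^2·0.6858^4 = -0.641818
d^3_{2,0}(1.5115) = +0.722680 -0.641818 = +0.080862

d=0.0809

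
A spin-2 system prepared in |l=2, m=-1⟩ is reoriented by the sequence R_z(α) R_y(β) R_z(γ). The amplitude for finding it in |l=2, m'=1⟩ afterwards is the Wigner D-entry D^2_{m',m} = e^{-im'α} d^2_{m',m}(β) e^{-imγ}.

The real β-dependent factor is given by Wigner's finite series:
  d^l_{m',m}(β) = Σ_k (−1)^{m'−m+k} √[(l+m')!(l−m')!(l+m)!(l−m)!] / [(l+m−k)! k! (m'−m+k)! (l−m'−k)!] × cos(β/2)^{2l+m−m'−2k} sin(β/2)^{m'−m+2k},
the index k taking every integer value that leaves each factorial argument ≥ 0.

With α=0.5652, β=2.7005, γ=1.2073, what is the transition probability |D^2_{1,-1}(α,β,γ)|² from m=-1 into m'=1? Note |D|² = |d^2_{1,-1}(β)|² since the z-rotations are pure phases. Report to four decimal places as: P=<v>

D^2_{1,-1}(0.5652,2.7005,1.2073) = e^{-i·1·0.5652}·d^2_{1,-1}(2.7005)·e^{-i·-1·1.2073}. Compute d first:
With c≡cos(β/2)=0.218763 and s≡sin(β/2)=0.975778, N=[6·1·1·6]^{1/2}=6.000000
Admissible k: 0..1 (factorial args all ≥0)
  k=0: (−1)^2·6.0000/(2)·0.2188^2·0.9758^2 = +0.136701
  k=1: (−1)^3·6.0000/(6)·0.2188^0·0.9758^4 = -0.906576
d^2_{1,-1}(2.7005) = +0.136701 -0.906576 = -0.769876
|D^2_{1,-1}|² = |d^2_{1,-1}(β)|² = (-0.769876)² = 0.592708 (the z-rotation phases have unit modulus)

P=0.5927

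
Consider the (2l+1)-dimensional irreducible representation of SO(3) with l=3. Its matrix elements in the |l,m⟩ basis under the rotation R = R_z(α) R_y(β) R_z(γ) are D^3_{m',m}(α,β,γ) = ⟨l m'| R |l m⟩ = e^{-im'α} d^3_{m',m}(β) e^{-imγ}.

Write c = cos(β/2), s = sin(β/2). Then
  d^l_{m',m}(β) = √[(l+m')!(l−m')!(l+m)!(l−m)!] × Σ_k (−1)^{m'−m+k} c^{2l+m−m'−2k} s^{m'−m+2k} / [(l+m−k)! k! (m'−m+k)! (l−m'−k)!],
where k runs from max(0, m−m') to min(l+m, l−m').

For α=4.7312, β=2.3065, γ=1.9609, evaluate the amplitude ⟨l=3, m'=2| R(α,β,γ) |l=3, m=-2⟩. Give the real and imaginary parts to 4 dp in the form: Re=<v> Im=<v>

Split into d^3_{2,-2}(β=2.3065) × two z-phases.
With c≡cos(β/2)=0.405519 and s≡sin(β/2)=0.914087, N=[120·1·1·120]^{1/2}=120.000000
k∈{0,1} keeps every argument non-negative
  k=0: (−1)^4·120.0000/(24)·0.4055^2·0.9141^4 = +0.574039
  k=1: (−1)^5·120.0000/(120)·0.4055^0·0.9141^6 = -0.583343
d^3_{2,-2}(2.3065) = +0.574039 -0.583343 = -0.009304
D = (-0.999292+0.037613i)·(-0.009304)·(-0.710768-0.703427i) = -0.006855-0.006291i

Re=-0.0069 Im=-0.0063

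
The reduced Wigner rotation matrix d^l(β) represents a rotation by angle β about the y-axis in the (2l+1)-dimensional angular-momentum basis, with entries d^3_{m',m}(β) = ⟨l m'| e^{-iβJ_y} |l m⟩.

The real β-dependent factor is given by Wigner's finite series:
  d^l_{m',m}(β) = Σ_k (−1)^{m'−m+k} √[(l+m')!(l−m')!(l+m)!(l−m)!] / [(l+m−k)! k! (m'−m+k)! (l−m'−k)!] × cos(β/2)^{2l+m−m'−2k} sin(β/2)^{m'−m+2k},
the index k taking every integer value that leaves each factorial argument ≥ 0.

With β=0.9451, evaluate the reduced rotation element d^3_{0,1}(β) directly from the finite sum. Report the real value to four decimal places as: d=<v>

d=0.2510

d^3_{0,1}(β=0.9451) via Wigner's sum:
With c≡cos(β/2)=0.890411 and s≡sin(β/2)=0.455158, N=[6·6·24·2]^{1/2}=41.569219
Admissible k: 1..3 (factorial args all ≥0)
  k=1: (−1)^0·41.5692/(12)·0.8904^5·0.4552^1 = +0.882479
  k=2: (−1)^1·41.5692/(4)·0.8904^3·0.4552^3 = -0.691783
  k=3: (−1)^2·41.5692/(12)·0.8904^1·0.4552^5 = +0.060255
d^3_{0,1}(0.9451) = +0.882479 -0.691783 +0.060255 = +0.250951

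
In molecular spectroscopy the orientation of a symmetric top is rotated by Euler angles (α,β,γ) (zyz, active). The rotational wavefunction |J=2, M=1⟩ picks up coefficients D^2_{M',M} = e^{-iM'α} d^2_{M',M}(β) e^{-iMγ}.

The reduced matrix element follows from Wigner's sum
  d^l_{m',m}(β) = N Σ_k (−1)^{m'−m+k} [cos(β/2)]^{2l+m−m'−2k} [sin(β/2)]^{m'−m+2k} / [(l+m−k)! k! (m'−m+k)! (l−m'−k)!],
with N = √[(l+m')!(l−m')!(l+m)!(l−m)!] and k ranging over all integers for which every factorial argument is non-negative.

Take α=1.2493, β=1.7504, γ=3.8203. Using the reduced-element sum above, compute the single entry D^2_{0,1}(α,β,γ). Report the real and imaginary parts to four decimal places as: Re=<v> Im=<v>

D^2_{0,1}(1.2493,1.7504,3.8203) = e^{-i·0·1.2493}·d^2_{0,1}(1.7504)·e^{-i·1·3.8203}. Compute d first:
Half-angle: c=0.640843, s=0.767672. N=√(2·2·6·1)=4.898979
The bounds max(0,m−m')=1 and min(l+m,l−m')=2 give 2 terms
  k=1: (−1)^0·4.8990/(2)·0.6408^3·0.7677^1 = +0.494888
  k=2: (−1)^1·4.8990/(2)·0.6408^1·0.7677^3 = -0.710157
d^2_{0,1}(1.7504) = +0.494888 -0.710157 = -0.215269
Phases: e^{-i·(0)·1.2493}=+1.000000+0.000000i, e^{-i·(1)·3.8203}=-0.778385+0.627787i ⇒ D=+0.167562-0.135143i

Re=0.1676 Im=-0.1351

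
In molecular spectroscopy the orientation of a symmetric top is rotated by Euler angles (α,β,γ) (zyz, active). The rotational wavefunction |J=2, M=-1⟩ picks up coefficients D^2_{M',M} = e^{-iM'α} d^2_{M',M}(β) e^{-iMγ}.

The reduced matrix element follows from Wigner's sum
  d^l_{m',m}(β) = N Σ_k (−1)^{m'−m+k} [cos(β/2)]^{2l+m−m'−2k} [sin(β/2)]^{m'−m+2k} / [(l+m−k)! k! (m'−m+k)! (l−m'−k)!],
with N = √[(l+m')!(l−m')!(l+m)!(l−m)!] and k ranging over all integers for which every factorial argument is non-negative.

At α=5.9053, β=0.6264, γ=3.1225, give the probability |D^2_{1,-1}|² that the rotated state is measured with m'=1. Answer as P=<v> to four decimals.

P=0.0619

D^2_{1,-1}(5.9053,0.6264,3.1225) = e^{-i·1·5.9053}·d^2_{1,-1}(0.6264)·e^{-i·-1·3.1225}. Compute d first:
Half-angle: c=0.951353, s=0.308105. N=√(6·1·1·6)=6.000000
The bounds max(0,m−m')=0 and min(l+m,l−m')=1 give 2 terms
  k=0: (−1)^2·6.0000/(2)·0.9514^2·0.3081^2 = +0.257751
  k=1: (−1)^3·6.0000/(6)·0.9514^0·0.3081^4 = -0.009011
d^2_{1,-1}(0.6264) = +0.257751 -0.009011 = +0.248740
|D^2_{1,-1}|² = |d^2_{1,-1}(β)|² = (+0.248740)² = 0.061871 (the z-rotation phases have unit modulus)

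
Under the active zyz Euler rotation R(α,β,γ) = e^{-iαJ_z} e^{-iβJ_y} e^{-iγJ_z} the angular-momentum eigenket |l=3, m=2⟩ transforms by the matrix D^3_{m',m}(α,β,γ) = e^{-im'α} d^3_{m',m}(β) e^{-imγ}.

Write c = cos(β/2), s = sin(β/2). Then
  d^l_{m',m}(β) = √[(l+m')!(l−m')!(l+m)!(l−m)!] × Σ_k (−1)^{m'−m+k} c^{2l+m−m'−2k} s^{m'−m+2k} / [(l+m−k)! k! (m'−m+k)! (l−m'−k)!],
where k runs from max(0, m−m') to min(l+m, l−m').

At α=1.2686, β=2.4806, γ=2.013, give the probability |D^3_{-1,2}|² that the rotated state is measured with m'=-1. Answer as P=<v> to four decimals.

Split into d^3_{-1,2}(β=2.4806) × two z-phases.
Half-angle: c=0.324513, s=0.945881. N=√(2·24·120·1)=75.894664
k: max(0,(2)−(-1))=3 … min(3+(2),3−(-1))=4
  k=3: (−1)^0·75.8947/(12)·0.3245^3·0.9459^3 = +0.182909
  k=4: (−1)^1·75.8947/(24)·0.3245^1·0.9459^5 = -0.776989
d^3_{-1,2}(2.4806) = +0.182909 -0.776989 = -0.594080
|D^3_{-1,2}|² = |d^3_{-1,2}(β)|² = (-0.594080)² = 0.352931 (the z-rotation phases have unit modulus)

P=0.3529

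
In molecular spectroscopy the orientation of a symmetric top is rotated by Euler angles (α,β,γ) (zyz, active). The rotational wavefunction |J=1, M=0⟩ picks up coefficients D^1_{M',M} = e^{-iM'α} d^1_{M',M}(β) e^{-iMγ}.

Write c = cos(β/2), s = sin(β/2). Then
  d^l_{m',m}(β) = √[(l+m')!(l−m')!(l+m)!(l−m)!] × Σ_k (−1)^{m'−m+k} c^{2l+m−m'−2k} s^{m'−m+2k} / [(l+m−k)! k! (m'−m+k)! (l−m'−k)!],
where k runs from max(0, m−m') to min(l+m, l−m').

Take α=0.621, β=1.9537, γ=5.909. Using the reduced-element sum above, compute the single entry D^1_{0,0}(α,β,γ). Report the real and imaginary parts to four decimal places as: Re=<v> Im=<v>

Re=-0.3736 Im=0.0000

Split into d^1_{0,0}(β=1.9537) × two z-phases.
With c≡cos(β/2)=0.559636 and s≡sin(β/2)=0.828739, N=[1·1·1·1]^{1/2}=1.000000
The bounds max(0,m−m')=0 and min(l+m,l−m')=1 give 2 terms
  k=0: (−1)^0·1.0000/(1)·0.5596^2·0.8287^0 = +0.313192
  k=1: (−1)^1·1.0000/(1)·0.5596^0·0.8287^2 = -0.686808
d^1_{0,0}(1.9537) = +0.313192 -0.686808 = -0.373615
Attach z-rotation phases: D = e^{-i(0)(0.621)}·(-0.373615)·e^{-i(0)(5.909)} = -0.373615+0.000000i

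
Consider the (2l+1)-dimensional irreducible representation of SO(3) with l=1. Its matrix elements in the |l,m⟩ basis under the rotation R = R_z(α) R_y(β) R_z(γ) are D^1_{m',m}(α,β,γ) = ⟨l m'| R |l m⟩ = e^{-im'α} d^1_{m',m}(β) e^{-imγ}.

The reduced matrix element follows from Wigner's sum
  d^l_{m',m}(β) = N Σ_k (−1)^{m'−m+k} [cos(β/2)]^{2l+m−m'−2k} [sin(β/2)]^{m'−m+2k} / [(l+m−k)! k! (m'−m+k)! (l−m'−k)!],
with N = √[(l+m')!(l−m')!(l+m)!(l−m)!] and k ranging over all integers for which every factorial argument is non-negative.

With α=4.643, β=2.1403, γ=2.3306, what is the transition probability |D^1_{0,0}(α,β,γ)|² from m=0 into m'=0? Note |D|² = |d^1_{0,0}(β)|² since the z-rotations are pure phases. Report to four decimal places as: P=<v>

D^1_{0,0}(4.643,2.1403,2.3306) = e^{-i·0·4.643}·d^1_{0,0}(2.1403)·e^{-i·0·2.3306}. Compute d first:
With c≡cos(β/2)=0.479993 and s≡sin(β/2)=0.877273, N=[1·1·1·1]^{1/2}=1.000000
The bounds max(0,m−m')=0 and min(l+m,l−m')=1 give 2 terms
  k=0: (−1)^0·1.0000/(1)·0.4800^2·0.8773^0 = +0.230393
  k=1: (−1)^1·1.0000/(1)·0.4800^0·0.8773^2 = -0.769607
d^1_{0,0}(2.1403) = +0.230393 -0.769607 = -0.539214
|D^1_{0,0}|² = |d^1_{0,0}(β)|² = (-0.539214)² = 0.290752 (the z-rotation phases have unit modulus)

P=0.2908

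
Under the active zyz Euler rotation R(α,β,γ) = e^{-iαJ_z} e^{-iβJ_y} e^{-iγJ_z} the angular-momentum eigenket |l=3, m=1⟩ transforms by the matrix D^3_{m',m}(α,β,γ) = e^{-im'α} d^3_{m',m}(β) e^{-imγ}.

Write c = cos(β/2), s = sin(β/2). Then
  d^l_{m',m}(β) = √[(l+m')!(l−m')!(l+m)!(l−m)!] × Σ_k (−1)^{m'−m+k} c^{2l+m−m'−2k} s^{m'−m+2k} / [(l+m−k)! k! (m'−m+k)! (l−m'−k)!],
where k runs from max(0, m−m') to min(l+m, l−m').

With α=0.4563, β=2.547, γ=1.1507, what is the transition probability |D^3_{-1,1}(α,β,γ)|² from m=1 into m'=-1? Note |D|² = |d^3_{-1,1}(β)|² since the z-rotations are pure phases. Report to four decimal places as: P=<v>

P=0.0532

D^3_{-1,1}(0.4563,2.547,1.1507) = e^{-i·-1·0.4563}·d^3_{-1,1}(2.547)·e^{-i·1·1.1507}. Compute d first:
c=cos(2.547/2)=0.292936, s=sin(2.547/2)=0.956132; N=√[2·24·24·2]=48.000000
The bounds max(0,m−m')=2 and min(l+m,l−m')=4 give 3 terms
  k=2: (−1)^0·48.0000/(8)·0.2929^4·0.9561^2 = +0.040390
  k=3: (−1)^1·48.0000/(6)·0.2929^2·0.9561^4 = -0.573730
  k=4: (−1)^2·48.0000/(48)·0.2929^0·0.9561^6 = +0.764024
d^3_{-1,1}(2.547) = +0.040390 -0.573730 +0.764024 = +0.230685
|D^3_{-1,1}|² = |d^3_{-1,1}(β)|² = (+0.230685)² = 0.053215 (the z-rotation phases have unit modulus)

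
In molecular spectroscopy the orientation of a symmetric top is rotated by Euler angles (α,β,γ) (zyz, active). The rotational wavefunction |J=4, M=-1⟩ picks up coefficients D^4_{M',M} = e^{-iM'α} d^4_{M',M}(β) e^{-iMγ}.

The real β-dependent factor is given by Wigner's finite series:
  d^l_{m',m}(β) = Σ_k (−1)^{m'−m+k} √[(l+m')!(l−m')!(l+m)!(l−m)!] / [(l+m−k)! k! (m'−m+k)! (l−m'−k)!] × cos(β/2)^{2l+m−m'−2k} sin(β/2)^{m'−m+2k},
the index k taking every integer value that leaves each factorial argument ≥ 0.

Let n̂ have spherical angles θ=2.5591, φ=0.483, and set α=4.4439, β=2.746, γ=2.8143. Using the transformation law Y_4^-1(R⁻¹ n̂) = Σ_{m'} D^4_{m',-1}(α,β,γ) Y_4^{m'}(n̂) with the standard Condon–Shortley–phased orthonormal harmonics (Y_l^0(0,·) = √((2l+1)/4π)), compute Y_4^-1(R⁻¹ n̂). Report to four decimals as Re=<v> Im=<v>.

Re=0.0385 Im=-0.0455

Need the full column D^4_{m',-1} for m'=−4..4 at α=4.4439, β=2.746, γ=2.8143.
cos(β/2)=0.196509, sin(β/2)=0.980502
d^4_{-4,-1}: single k=3 term ⇒ +0.002067;  D = -0.000349+0.002037i
d^4_{-3,-1}: k∈[2..3] ⇒ +0.000439 -0.018232 = -0.017793;  D = +0.016113+0.007547i
d^4_{-2,-1}: k∈[1..3] ⇒ +0.000047 -0.005860 +0.097254 = +0.091441;  D = +0.059363-0.069552i
d^4_{-1,-1}: k∈[0..3] ⇒ +0.000002 -0.000830 +0.041347 -0.343128 = -0.302609;  D = -0.169811-0.250473i
d^4_{0,-1}: k∈[0..3] ⇒ -0.000050 +0.007412 -0.184526 +0.765662 = +0.588499;  D = -0.557259+0.189191i
d^4_{1,-1}: k∈[0..3] ⇒ +0.000554 -0.041347 +0.514692 -0.854256 = -0.380357;  D = +0.022354+0.379700i
d^4_{2,-1}: k∈[0..2] ⇒ -0.003906 +0.145880 -0.726371 = -0.584397;  D = -0.571596-0.121643i
d^4_{3,-1}: k∈[0..1] ⇒ +0.018232 -0.272349 = -0.254117;  D = +0.116934-0.225614i
d^4_{4,-1}: single k=0 term ⇒ -0.051462;  D = +0.037771+0.034952i
Y_4^{m'}(θ=2.5591,φ=0.483) and Σ D·Y over m':
  (-0.0003+0.0020i)·(-0.0143-0.0379i)  (+0.0161+0.0075i)·(-0.0211+0.1727i)  (+0.0594-0.0696i)·(+0.2234-0.3232i)  (-0.1698-0.2505i)·(-0.3622+0.1899i)  (-0.5573+0.1892i)·(-0.0952+0.0000i)  (+0.0224+0.3797i)·(+0.3622+0.1899i)  (-0.5716-0.1216i)·(+0.2234+0.3232i)  (+0.1169-0.2256i)·(+0.0211+0.1727i)  (+0.0378+0.0350i)·(-0.0143+0.0379i)
Y_4^-1(R⁻¹ n̂) = +0.038479-0.045492i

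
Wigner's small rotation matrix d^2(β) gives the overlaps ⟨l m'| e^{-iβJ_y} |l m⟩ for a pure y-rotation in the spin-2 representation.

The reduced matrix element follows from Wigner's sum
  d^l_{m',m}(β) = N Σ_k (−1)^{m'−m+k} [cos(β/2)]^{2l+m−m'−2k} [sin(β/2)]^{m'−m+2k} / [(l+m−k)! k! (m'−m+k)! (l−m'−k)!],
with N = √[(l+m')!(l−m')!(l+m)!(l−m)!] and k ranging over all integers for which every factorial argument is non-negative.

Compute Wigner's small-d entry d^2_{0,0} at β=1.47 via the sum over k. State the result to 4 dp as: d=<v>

d^2_{0,0}(β=1.47) via Wigner's sum:
Half-angle: c=0.741831, s=0.670587. N=√(2·2·2·2)=4.000000
k: max(0,(0)−(0))=0 … min(2+(0),2−(0))=2
  k=0: (−1)^0·4.0000/(4)·0.7418^4·0.6706^0 = +0.302844
  k=1: (−1)^1·4.0000/(1)·0.7418^2·0.6706^2 = -0.989874
  k=2: (−1)^2·4.0000/(4)·0.7418^0·0.6706^4 = +0.202219
d^2_{0,0}(1.47) = +0.302844 -0.989874 +0.202219 = -0.484812

d=-0.4848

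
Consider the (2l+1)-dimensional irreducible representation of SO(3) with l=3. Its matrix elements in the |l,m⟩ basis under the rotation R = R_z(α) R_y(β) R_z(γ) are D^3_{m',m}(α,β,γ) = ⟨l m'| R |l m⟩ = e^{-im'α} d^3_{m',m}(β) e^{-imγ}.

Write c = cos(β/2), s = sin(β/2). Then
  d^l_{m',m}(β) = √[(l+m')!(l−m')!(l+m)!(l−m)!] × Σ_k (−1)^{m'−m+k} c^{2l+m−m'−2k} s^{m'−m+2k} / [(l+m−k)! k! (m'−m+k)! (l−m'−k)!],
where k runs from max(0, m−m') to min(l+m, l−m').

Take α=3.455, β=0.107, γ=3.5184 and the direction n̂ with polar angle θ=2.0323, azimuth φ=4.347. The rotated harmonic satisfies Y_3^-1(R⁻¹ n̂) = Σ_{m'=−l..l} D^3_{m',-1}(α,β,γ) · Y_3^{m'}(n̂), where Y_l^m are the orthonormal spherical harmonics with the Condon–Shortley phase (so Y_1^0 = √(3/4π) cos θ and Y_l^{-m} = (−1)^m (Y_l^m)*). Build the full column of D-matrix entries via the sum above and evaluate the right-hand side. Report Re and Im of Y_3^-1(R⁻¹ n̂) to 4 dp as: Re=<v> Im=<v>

Need the full column D^3_{m',-1} for m'=−3..3 at α=3.455, β=0.107, γ=3.5184.
cos(β/2)=0.998569, sin(β/2)=0.053474
d^3_{-3,-1}: single k=2 term ⇒ +0.011012;  D = +0.002764+0.010659i
d^3_{-2,-1}: k∈[1..2] ⇒ +0.167895 -0.000963 = +0.166932;  D = -0.089684-0.140794i
d^3_{-1,-1}: k∈[0..2] ⇒ +0.991446 -0.022746 +0.000049 = +0.968749;  D = +0.747012+0.616805i
d^3_{0,-1}: k∈[0..2] ⇒ -0.183920 +0.001582 -0.000002 = -0.182339;  D = +0.169547+0.067092i
d^3_{1,-1}: k∈[0..2] ⇒ +0.017059 -0.000065 +0.000000 = +0.016994;  D = +0.016960+0.001077i
d^3_{2,-1}: k∈[0..1] ⇒ -0.000963 +0.000001 = -0.000962;  D = +0.000932-0.000238i
d^3_{3,-1}: single k=0 term ⇒ +0.000032;  D = +0.000027-0.000017i
Y_3^{m'}(θ=2.0323,φ=4.347) and Σ D·Y over m':
  (+0.0028+0.0107i)·(+0.2664-0.1369i)  (-0.0897-0.1408i)·(+0.2717+0.2435i)  (+0.7470+0.6168i)·(+0.0009-0.0023i)  (+0.1695+0.0671i)·(+0.3338+0.0000i)  (+0.0170+0.0011i)·(-0.0009-0.0023i)  (+0.0009-0.0002i)·(+0.2717-0.2435i)  (+0.0000-0.0000i)·(-0.2664-0.1369i)
Y_3^-1(R⁻¹ n̂) = +0.070967-0.036750i

Re=0.0710 Im=-0.0368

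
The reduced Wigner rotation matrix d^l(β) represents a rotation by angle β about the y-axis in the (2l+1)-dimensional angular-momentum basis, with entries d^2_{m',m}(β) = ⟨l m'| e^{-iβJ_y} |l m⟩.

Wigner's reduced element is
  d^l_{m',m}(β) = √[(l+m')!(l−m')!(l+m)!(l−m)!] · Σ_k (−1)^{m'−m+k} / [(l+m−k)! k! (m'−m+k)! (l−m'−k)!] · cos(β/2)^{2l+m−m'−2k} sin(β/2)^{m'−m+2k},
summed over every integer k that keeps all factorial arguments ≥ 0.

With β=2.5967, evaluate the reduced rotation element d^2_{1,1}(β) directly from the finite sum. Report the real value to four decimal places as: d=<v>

d^2_{1,1}(β=2.5967) via Wigner's sum:
With c≡cos(β/2)=0.269088 and s≡sin(β/2)=0.963116, N=[6·1·6·1]^{1/2}=6.000000
k: max(0,(1)−(1))=0 … min(2+(1),2−(1))=1
  k=0: (−1)^0·6.0000/(6)·0.2691^4·0.9631^0 = +0.005243
  k=1: (−1)^1·6.0000/(2)·0.2691^2·0.9631^2 = -0.201497
d^2_{1,1}(2.5967) = +0.005243 -0.201497 = -0.196254

d=-0.1963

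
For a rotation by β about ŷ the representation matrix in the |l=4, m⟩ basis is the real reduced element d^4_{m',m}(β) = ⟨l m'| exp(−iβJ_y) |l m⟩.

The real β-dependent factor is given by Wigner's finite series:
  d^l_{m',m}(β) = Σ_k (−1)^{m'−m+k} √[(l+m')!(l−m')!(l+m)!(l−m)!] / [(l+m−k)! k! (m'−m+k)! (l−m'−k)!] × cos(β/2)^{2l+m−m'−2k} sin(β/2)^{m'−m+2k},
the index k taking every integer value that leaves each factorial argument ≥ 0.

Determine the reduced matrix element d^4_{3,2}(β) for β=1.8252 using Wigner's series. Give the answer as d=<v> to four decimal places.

d=0.3811

d^4_{3,2}(β=1.8252) via Wigner's sum:
With c≡cos(β/2)=0.611691 and s≡sin(β/2)=0.791097, N=[5040·1·720·2]^{1/2}=2693.993318
k: max(0,(2)−(3))=0 … min(4+(2),4−(3))=1
  k=0: (−1)^1·2693.9933/(720)·0.6117^7·0.7911^1 = -0.094846
  k=1: (−1)^2·2693.9933/(240)·0.6117^5·0.7911^3 = +0.475921
d^4_{3,2}(1.8252) = -0.094846 +0.475921 = +0.381075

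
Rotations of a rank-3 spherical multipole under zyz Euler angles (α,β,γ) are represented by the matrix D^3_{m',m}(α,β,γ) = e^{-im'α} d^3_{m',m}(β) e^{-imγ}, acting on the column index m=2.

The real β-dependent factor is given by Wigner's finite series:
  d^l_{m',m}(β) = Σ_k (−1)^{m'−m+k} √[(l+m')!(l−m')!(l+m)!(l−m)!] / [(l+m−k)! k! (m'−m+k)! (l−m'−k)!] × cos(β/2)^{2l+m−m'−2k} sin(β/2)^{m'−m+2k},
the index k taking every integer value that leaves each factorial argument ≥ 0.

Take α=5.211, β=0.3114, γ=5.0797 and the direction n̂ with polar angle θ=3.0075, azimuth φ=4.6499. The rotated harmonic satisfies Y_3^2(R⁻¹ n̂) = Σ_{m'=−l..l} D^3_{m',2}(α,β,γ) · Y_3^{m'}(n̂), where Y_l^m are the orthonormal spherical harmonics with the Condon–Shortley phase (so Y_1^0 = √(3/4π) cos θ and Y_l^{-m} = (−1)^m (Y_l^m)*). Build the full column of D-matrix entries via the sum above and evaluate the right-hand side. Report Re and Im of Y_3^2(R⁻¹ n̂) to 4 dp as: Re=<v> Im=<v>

Need the full column D^3_{m',2} for m'=−3..3 at α=5.211, β=0.3114, γ=5.0797.
cos(β/2)=0.987903, sin(β/2)=0.155072
d^3_{-3,2}: single k=5 term ⇒ +0.000217;  D = +0.000150-0.000157i
d^3_{-2,2}: k∈[4..5] ⇒ +0.002822 -0.000014 = +0.002808;  D = +0.002712+0.000729i
d^3_{-1,2}: k∈[3..4] ⇒ +0.022739 -0.000280 = +0.022459;  D = +0.005251+0.021836i
d^3_{0,2}: k∈[2..3] ⇒ +0.125454 -0.003091 = +0.122362;  D = -0.090803+0.082020i
d^3_{1,2}: k∈[1..2] ⇒ +0.461429 -0.022739 = +0.438690;  D = -0.413932-0.145289i
d^3_{2,2}: k∈[0..1] ⇒ +0.929579 -0.114523 = +0.815056;  D = -0.130696-0.804509i
d^3_{3,2}: single k=0 term ⇒ -0.357421;  D = -0.282435+0.219044i
Y_3^{m'}(θ=3.0075,φ=4.6499) and Σ D·Y over m':
  (+0.0001-0.0002i)·(+0.0002-0.0010i)  (+0.0027+0.0007i)·(+0.0180+0.0023i)  (+0.0053+0.0218i)·(-0.0106+0.1686i)  (-0.0908+0.0820i)·(-0.7066+0.0000i)  (-0.4139-0.1453i)·(+0.0106+0.1686i)  (-0.1307-0.8045i)·(+0.0180-0.0023i)  (-0.2824+0.2190i)·(-0.0002-0.0010i)
Y_3^2(R⁻¹ n̂) = +0.076708-0.142537i

Re=0.0767 Im=-0.1425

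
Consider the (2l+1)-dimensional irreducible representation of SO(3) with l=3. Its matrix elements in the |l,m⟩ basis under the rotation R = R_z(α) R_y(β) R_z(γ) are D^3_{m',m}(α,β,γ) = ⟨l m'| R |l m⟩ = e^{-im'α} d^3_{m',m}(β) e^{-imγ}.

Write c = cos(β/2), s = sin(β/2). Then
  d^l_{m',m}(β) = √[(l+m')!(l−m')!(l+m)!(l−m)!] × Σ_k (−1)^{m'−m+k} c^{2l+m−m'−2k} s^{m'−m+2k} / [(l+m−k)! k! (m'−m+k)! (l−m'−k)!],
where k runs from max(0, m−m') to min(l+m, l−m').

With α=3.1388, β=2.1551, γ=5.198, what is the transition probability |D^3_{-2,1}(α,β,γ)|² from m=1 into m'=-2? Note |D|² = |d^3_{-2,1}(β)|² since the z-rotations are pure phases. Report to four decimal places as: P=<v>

Split into d^3_{-2,1}(β=2.1551) × two z-phases.
With c≡cos(β/2)=0.473488 and s≡sin(β/2)=0.880800, N=[1·120·24·2]^{1/2}=75.894664
The bounds max(0,m−m')=3 and min(l+m,l−m')=4 give 2 terms
  k=3: (−1)^0·75.8947/(12)·0.4735^3·0.8808^3 = +0.458763
  k=4: (−1)^1·75.8947/(24)·0.4735^1·0.8808^5 = -0.793773
d^3_{-2,1}(2.1551) = +0.458763 -0.793773 = -0.335010
|D^3_{-2,1}|² = |d^3_{-2,1}(β)|² = (-0.335010)² = 0.112231 (the z-rotation phases have unit modulus)

P=0.1122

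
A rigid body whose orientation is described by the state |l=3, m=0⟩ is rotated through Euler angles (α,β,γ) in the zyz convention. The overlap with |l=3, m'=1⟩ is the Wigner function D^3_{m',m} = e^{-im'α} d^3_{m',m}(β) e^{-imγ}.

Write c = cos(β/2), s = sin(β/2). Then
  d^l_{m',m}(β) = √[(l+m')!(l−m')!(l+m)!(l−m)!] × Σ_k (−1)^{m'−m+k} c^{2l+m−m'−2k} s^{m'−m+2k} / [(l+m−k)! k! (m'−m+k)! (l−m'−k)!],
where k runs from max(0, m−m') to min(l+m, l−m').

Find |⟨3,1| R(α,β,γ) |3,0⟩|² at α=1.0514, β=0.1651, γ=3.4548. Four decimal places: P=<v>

Split into d^3_{1,0}(β=0.1651) × two z-phases.
c=cos(0.1651/2)=0.996595, s=sin(0.1651/2)=0.082456; N=√[24·2·6·6]=41.569219
k∈{0,1,2} keeps every argument non-negative
  k=0: (−1)^1·41.5692/(12)·0.9966^5·0.0825^1 = -0.280807
  k=1: (−1)^2·41.5692/(4)·0.9966^3·0.0825^3 = +0.005767
  k=2: (−1)^3·41.5692/(12)·0.9966^1·0.0825^5 = -0.000013
d^3_{1,0}(0.1651) = -0.280807 +0.005767 -0.000013 = -0.275053
|D^3_{1,0}|² = |d^3_{1,0}(β)|² = (-0.275053)² = 0.075654 (the z-rotation phases have unit modulus)

P=0.0757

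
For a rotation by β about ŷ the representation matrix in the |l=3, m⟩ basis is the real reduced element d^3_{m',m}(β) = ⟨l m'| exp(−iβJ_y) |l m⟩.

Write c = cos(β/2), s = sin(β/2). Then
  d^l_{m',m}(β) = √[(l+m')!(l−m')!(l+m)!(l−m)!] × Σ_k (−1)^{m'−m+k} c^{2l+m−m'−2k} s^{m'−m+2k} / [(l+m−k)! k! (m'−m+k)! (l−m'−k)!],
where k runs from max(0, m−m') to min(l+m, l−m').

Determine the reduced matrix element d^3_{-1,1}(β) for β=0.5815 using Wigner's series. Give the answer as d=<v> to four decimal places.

d^3_{-1,1}(β=0.5815) via Wigner's sum:
Half-angle: c=0.958029, s=0.286671. N=√(2·24·24·2)=48.000000
The bounds max(0,m−m')=2 and min(l+m,l−m')=4 give 3 terms
  k=2: (−1)^0·48.0000/(8)·0.9580^4·0.2867^2 = +0.415368
  k=3: (−1)^1·48.0000/(6)·0.9580^2·0.2867^4 = -0.049589
  k=4: (−1)^2·48.0000/(48)·0.9580^0·0.2867^6 = +0.000555
d^3_{-1,1}(0.5815) = +0.415368 -0.049589 +0.000555 = +0.366335

d=0.3663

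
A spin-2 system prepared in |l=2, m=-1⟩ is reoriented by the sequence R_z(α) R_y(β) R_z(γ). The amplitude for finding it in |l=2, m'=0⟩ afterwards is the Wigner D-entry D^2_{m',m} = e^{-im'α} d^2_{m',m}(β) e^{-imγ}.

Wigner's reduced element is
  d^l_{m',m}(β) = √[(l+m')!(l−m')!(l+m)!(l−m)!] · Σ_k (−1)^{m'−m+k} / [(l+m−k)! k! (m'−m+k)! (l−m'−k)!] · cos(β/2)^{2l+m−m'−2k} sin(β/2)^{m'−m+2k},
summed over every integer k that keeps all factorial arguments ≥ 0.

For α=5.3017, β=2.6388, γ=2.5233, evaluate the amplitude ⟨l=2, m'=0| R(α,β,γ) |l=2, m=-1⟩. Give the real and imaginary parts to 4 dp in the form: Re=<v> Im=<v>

Split into d^2_{0,-1}(β=2.6388) × two z-phases.
c=cos(2.6388/2)=0.248757, s=sin(2.6388/2)=0.968566; N=√[2·2·1·6]=4.898979
Admissible k: 0..1 (factorial args all ≥0)
  k=0: (−1)^1·4.8990/(2)·0.2488^3·0.9686^1 = -0.036520
  k=1: (−1)^2·4.8990/(2)·0.2488^1·0.9686^3 = +0.553653
d^2_{0,-1}(2.6388) = -0.036520 +0.553653 = +0.517134
Attach z-rotation phases: D = e^{-i(0)(5.3017)}·(+0.517134)·e^{-i(-1)(2.5233)} = -0.421396+0.299754i

Re=-0.4214 Im=0.2998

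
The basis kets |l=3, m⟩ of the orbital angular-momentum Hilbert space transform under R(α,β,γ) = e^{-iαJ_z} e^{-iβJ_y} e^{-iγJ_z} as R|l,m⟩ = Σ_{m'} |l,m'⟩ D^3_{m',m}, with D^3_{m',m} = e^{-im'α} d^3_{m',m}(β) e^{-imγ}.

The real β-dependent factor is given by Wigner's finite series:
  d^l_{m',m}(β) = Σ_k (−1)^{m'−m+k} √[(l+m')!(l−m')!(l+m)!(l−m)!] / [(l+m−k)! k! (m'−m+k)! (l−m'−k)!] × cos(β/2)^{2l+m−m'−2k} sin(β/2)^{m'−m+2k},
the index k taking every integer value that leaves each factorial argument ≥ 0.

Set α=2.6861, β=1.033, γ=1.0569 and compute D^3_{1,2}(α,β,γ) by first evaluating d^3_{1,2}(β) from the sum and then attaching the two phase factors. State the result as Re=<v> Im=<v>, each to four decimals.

First d^3_{1,2}(β=1.033), then the phase factors e^{-i(1)α} and e^{-i(2)γ}:
Half-angle: c=0.869553, s=0.493840. N=√(24·2·120·1)=75.894664
k∈{1,2} keeps every argument non-negative
  k=1: (−1)^0·75.8947/(24)·0.8696^5·0.4938^1 = +0.776365
  k=2: (−1)^1·75.8947/(12)·0.8696^3·0.4938^3 = -0.500814
d^3_{1,2}(1.033) = +0.776365 -0.500814 = +0.275552
Attach z-rotation phases: D = e^{-i(1)(2.6861)}·(+0.275552)·e^{-i(2)(1.0569)} = +0.024083+0.274497i

Re=0.0241 Im=0.2745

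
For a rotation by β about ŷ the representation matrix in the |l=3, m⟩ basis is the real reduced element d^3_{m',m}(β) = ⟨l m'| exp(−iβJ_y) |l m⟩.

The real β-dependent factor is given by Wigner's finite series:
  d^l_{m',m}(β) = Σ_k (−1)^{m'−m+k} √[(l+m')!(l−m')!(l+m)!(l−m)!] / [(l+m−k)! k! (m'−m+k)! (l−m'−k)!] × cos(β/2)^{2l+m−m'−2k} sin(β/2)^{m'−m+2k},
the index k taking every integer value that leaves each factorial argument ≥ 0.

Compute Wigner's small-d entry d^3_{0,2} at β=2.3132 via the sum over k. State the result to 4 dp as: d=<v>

d=-0.5026

d^3_{0,2}(β=2.3132) via Wigner's sum:
With c≡cos(β/2)=0.402454 and s≡sin(β/2)=0.915440, N=[6·6·120·1]^{1/2}=65.726707
The bounds max(0,m−m')=2 and min(l+m,l−m')=3 give 2 terms
  k=2: (−1)^0·65.7267/(12)·0.4025^4·0.9154^2 = +0.120417
  k=3: (−1)^1·65.7267/(12)·0.4025^2·0.9154^4 = -0.623037
d^3_{0,2}(2.3132) = +0.120417 -0.623037 = -0.502620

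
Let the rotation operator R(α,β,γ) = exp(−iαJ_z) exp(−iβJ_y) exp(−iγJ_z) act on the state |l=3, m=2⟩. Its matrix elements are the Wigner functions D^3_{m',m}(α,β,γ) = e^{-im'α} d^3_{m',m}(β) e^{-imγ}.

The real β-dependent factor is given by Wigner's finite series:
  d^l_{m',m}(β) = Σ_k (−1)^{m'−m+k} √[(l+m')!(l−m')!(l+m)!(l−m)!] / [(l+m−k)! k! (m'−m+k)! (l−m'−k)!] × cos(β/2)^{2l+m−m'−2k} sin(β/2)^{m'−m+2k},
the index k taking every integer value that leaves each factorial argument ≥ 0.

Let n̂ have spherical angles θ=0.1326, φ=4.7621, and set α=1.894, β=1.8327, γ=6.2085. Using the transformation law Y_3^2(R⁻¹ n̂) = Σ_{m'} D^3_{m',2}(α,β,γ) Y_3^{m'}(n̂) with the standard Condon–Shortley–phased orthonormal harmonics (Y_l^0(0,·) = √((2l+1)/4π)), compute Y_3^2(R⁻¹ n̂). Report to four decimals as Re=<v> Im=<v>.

Need the full column D^3_{m',2} for m'=−3..3 at α=1.894, β=1.8327, γ=6.2085.
cos(β/2)=0.608720, sin(β/2)=0.793385
d^3_{-3,2}: single k=5 term ⇒ +0.468720;  D = +0.421687-0.204643i
d^3_{-2,2}: k∈[4..5] ⇒ +0.734077 -0.249404 = +0.484672;  D = -0.339139-0.346254i
d^3_{-1,2}: k∈[3..4] ⇒ +0.712418 -0.605115 = +0.107303;  D = -0.048842+0.095543i
d^3_{0,2}: k∈[2..3] ⇒ +0.473368 -0.804141 = -0.330772;  D = -0.327089-0.049224i
d^3_{1,2}: k∈[1..2] ⇒ +0.209687 -0.712418 = -0.502731;  D = +0.086952+0.495154i
d^3_{2,2}: k∈[0..1] ⇒ +0.050875 -0.432124 = -0.381249;  D = +0.335118-0.181788i
d^3_{3,2}: single k=0 term ⇒ -0.162423;  D = -0.118782-0.110780i
Y_3^{m'}(θ=0.1326,φ=4.7621) and Σ D·Y over m':
  (+0.4217-0.2046i)·(-0.0001-0.0010i)  (-0.3391-0.3463i)·(-0.0176+0.0018i)  (-0.0488+0.0955i)·(+0.0083+0.1670i)  (-0.3271-0.0492i)·(+0.7075+0.0000i)  (+0.0870+0.4952i)·(-0.0083+0.1670i)  (+0.3351-0.1818i)·(-0.0176-0.0018i)  (-0.1188-0.1108i)·(+0.0001-0.0010i)
Y_3^2(R⁻¹ n̂) = -0.331182-0.023937i

Re=-0.3312 Im=-0.0239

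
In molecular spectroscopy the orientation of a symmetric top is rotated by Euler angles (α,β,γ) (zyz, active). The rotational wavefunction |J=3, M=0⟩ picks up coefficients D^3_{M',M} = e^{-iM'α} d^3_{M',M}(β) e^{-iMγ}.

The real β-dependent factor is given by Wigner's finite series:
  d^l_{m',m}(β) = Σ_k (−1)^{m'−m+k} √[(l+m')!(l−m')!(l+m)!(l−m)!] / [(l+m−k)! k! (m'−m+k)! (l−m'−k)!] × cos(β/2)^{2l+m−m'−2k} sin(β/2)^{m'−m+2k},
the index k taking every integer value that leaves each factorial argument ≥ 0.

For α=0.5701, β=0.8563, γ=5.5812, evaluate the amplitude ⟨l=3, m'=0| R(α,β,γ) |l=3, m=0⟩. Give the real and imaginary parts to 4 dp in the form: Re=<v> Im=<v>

Re=-0.2796 Im=0.0000

First d^3_{0,0}(β=0.8563), then the phase factors e^{-i(0)α} and e^{-i(0)γ}:
c=cos(0.8563/2)=0.909735, s=sin(0.8563/2)=0.415189; N=√[6·6·6·6]=36.000000
The bounds max(0,m−m')=0 and min(l+m,l−m')=3 give 4 terms
  k=0: (−1)^0·36.0000/(36)·0.9097^6·0.4152^0 = +0.566879
  k=1: (−1)^1·36.0000/(4)·0.9097^4·0.4152^2 = -1.062658
  k=2: (−1)^2·36.0000/(4)·0.9097^2·0.4152^4 = +0.221337
  k=3: (−1)^3·36.0000/(36)·0.9097^0·0.4152^6 = -0.005122
d^3_{0,0}(0.8563) = +0.566879 -1.062658 +0.221337 -0.005122 = -0.279564
D = (+1.000000+0.000000i)·(-0.279564)·(+1.000000+0.000000i) = -0.279564+0.000000i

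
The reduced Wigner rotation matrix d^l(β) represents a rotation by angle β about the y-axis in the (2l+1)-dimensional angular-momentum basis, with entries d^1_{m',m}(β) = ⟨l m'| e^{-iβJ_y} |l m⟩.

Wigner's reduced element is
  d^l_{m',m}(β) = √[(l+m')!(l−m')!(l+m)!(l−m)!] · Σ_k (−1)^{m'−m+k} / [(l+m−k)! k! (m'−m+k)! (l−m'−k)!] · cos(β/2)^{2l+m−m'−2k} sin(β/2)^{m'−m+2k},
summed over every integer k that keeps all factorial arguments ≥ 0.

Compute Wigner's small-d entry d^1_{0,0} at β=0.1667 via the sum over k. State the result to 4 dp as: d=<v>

d=0.9861

d^1_{0,0}(β=0.1667) via Wigner's sum:
Half-angle: c=0.996528, s=0.083254. N=√(1·1·1·1)=1.000000
Admissible k: 0..1 (factorial args all ≥0)
  k=0: (−1)^0·1.0000/(1)·0.9965^2·0.0833^0 = +0.993069
  k=1: (−1)^1·1.0000/(1)·0.9965^0·0.0833^2 = -0.006931
d^1_{0,0}(0.1667) = +0.993069 -0.006931 = +0.986138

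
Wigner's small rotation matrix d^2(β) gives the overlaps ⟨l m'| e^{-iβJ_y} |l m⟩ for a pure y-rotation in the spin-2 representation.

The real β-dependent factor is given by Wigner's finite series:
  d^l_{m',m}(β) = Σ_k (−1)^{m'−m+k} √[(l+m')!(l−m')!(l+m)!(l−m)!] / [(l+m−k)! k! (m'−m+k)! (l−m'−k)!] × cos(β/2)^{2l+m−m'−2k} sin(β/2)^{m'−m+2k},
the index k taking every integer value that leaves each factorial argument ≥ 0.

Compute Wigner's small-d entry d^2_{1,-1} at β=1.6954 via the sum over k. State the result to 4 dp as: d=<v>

d^2_{1,-1}(β=1.6954) via Wigner's sum:
c=cos(1.6954/2)=0.661709, s=sin(1.6954/2)=0.749760; N=√[6·1·1·6]=6.000000
The bounds max(0,m−m')=0 and min(l+m,l−m')=1 give 2 terms
  k=0: (−1)^2·6.0000/(2)·0.6617^2·0.7498^2 = +0.738416
  k=1: (−1)^3·6.0000/(6)·0.6617^0·0.7498^4 = -0.316002
d^2_{1,-1}(1.6954) = +0.738416 -0.316002 = +0.422413

d=0.4224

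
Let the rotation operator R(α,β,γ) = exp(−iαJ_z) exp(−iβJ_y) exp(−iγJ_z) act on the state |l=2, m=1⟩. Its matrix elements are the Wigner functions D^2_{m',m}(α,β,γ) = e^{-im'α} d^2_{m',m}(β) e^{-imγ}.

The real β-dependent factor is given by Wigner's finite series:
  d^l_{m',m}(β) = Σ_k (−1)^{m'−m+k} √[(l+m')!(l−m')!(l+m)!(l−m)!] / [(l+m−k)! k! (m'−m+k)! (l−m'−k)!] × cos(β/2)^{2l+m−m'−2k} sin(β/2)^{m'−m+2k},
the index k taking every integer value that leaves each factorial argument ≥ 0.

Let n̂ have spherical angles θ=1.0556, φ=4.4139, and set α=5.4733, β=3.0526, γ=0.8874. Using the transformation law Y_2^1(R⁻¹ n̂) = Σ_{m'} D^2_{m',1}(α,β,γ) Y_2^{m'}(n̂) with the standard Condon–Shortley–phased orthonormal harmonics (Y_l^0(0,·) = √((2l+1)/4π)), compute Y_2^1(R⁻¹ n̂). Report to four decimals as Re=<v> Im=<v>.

Re=-0.3093 Im=-0.0407

Need the full column D^2_{m',1} for m'=−2..2 at α=5.4733, β=3.0526, γ=0.8874.
cos(β/2)=0.044482, sin(β/2)=0.999010
d^2_{-2,1}: single k=3 term ⇒ +0.088699;  D = -0.071440-0.052573i
d^2_{-1,1}: k∈[2..3] ⇒ +0.005924 -0.996047 = -0.990123;  D = +0.124906+0.982212i
d^2_{0,1}: k∈[1..2] ⇒ +0.000215 -0.108634 = -0.108419;  D = -0.068459+0.084071i
d^2_{1,1}: k∈[0..1] ⇒ +0.000004 -0.005924 = -0.005920;  D = -0.005902+0.000458i
d^2_{2,1}: single k=0 term ⇒ -0.000176;  D = -0.000131-0.000118i
Y_2^{m'}(θ=1.0556,φ=4.4139) and Σ D·Y over m':
  (-0.0714-0.0526i)·(-0.2419-0.1644i)  (+0.1249+0.9822i)·(-0.0974+0.3166i)  (-0.0685+0.0841i)·(-0.0857+0.0000i)  (-0.0059+0.0005i)·(+0.0974+0.3166i)  (-0.0001-0.0001i)·(-0.2419+0.1644i)
Y_2^1(R⁻¹ n̂) = -0.309284-0.040688i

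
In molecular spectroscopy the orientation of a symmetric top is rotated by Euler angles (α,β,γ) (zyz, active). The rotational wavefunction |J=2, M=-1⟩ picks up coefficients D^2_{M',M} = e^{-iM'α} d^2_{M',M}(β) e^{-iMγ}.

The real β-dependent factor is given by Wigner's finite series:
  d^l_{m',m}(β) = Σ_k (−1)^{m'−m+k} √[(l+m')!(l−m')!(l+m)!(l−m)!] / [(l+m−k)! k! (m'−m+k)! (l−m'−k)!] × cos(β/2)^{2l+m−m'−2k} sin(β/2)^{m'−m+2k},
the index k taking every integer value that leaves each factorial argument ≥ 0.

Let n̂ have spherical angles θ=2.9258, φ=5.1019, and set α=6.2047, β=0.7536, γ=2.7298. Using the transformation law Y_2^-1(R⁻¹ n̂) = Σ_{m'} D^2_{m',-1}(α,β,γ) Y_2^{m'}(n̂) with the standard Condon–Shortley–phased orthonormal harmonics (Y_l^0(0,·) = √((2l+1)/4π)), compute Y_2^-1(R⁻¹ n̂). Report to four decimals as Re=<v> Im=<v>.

Need the full column D^2_{m',-1} for m'=−2..2 at α=6.2047, β=0.7536, γ=2.7298.
cos(β/2)=0.929847, sin(β/2)=0.367947
d^2_{-2,-1}: single k=1 term ⇒ +0.591629;  D = -0.498487+0.318646i
d^2_{-1,-1}: k∈[0..1] ⇒ +0.747559 -0.351167 = +0.396392;  D = -0.349698+0.186649i
d^2_{0,-1}: k∈[0..1] ⇒ -0.724594 +0.113460 = -0.611134;  D = +0.560047-0.244608i
d^2_{1,-1}: k∈[0..1] ⇒ +0.351167 -0.018329 = +0.332838;  D = -0.314521+0.108895i
d^2_{2,-1}: single k=0 term ⇒ -0.092640;  D = +0.089648-0.023352i
Y_2^{m'}(θ=2.9258,φ=5.1019) and Σ D·Y over m':
  (-0.4985+0.3186i)·(-0.0126+0.0124i)  (-0.3497+0.1866i)·(-0.0614-0.1495i)  (+0.5600-0.2446i)·(+0.5874+0.0000i)  (-0.3145+0.1089i)·(+0.0614-0.1495i)  (+0.0896-0.0234i)·(-0.0126-0.0124i)
Y_2^-1(R⁻¹ n̂) = +0.376206-0.060207i

Re=0.3762 Im=-0.0602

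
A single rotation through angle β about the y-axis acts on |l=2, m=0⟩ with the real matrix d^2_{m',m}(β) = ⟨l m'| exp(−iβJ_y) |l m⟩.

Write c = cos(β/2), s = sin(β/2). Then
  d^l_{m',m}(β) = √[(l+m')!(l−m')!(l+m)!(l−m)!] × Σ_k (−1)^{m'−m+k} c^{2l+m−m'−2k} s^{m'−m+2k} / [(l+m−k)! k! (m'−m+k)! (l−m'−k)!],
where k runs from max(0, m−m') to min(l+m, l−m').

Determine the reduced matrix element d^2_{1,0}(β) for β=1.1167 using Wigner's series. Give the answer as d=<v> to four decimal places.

d=-0.4828

d^2_{1,0}(β=1.1167) via Wigner's sum:
c=cos(1.1167/2)=0.848130, s=sin(1.1167/2)=0.529788; N=√[6·1·2·2]=4.898979
The bounds max(0,m−m')=0 and min(l+m,l−m')=1 give 2 terms
  k=0: (−1)^1·4.8990/(2)·0.8481^3·0.5298^1 = -0.791708
  k=1: (−1)^2·4.8990/(2)·0.8481^1·0.5298^3 = +0.308918
d^2_{1,0}(1.1167) = -0.791708 +0.308918 = -0.482790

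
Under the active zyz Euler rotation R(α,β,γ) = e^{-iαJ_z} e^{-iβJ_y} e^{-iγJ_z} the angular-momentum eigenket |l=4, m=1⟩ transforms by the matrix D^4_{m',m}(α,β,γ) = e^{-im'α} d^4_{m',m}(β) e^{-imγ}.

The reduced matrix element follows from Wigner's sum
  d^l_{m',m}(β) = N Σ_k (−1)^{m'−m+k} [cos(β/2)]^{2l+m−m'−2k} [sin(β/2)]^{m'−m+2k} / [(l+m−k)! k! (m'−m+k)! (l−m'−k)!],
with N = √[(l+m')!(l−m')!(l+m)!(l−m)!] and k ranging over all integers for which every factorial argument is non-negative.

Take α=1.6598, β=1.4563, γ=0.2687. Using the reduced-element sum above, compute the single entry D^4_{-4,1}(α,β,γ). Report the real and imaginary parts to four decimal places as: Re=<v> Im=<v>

Re=0.4046 Im=0.0354

D^4_{-4,1}(1.6598,1.4563,0.2687) = e^{-i·-4·1.6598}·d^4_{-4,1}(1.4563)·e^{-i·1·0.2687}. Compute d first:
Half-angle: c=0.746407, s=0.665490. N=√(1·40320·120·6)=5387.986637
Admissible k: 5..5 (factorial args all ≥0)
  k=5: (−1)^0·5387.9866/(720)·0.7464^3·0.6655^5 = +0.406189
d^4_{-4,1}(1.4563) = +0.406189
D = (+0.937293+0.348542i)·(+0.406189)·(+0.964117-0.265478i) = +0.404642+0.035421i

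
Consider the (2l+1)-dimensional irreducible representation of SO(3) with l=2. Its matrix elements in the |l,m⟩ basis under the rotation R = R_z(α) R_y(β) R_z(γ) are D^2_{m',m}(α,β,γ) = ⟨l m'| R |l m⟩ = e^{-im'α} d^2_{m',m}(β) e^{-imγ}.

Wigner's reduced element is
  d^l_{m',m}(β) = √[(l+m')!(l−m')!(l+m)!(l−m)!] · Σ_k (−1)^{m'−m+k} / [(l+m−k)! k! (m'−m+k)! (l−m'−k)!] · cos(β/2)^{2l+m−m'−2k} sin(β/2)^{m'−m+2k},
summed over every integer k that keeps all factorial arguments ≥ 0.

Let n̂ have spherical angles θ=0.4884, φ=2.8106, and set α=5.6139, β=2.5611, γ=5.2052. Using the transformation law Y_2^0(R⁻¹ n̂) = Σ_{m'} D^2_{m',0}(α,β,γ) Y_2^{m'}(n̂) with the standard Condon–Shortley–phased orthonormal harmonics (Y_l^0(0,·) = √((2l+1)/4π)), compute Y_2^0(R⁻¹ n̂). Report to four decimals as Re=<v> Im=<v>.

Re=0.5955 Im=0.0000

Need the full column D^2_{m',0} for m'=−2..2 at α=5.6139, β=2.5611, γ=5.2052.
cos(β/2)=0.286188, sin(β/2)=0.958173
d^2_{-2,0}: single k=2 term ⇒ +0.184191;  D = +0.042390-0.179246i
d^2_{-1,0}: k∈[1..2] ⇒ +0.055014 -0.616680 = -0.561666;  D = -0.440495+0.348472i
d^2_{0,0}: k∈[0..2] ⇒ +0.006708 -0.300782 +0.842901 = +0.548827;  D = +0.548827+0.000000i
d^2_{1,0}: k∈[0..1] ⇒ -0.055014 +0.616680 = +0.561666;  D = +0.440495+0.348472i
d^2_{2,0}: single k=0 term ⇒ +0.184191;  D = +0.042390+0.179246i
Y_2^{m'}(θ=0.4884,φ=2.8106) and Σ D·Y over m':
  (+0.0424-0.1792i)·(+0.0671+0.0523i)  (-0.4405+0.3485i)·(-0.3027-0.1040i)  (+0.5488+0.0000i)·(+0.4225+0.0000i)  (+0.4405+0.3485i)·(+0.3027-0.1040i)  (+0.0424+0.1792i)·(+0.0671-0.0523i)
Y_2^0(R⁻¹ n̂) = +0.595500+0.000000i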